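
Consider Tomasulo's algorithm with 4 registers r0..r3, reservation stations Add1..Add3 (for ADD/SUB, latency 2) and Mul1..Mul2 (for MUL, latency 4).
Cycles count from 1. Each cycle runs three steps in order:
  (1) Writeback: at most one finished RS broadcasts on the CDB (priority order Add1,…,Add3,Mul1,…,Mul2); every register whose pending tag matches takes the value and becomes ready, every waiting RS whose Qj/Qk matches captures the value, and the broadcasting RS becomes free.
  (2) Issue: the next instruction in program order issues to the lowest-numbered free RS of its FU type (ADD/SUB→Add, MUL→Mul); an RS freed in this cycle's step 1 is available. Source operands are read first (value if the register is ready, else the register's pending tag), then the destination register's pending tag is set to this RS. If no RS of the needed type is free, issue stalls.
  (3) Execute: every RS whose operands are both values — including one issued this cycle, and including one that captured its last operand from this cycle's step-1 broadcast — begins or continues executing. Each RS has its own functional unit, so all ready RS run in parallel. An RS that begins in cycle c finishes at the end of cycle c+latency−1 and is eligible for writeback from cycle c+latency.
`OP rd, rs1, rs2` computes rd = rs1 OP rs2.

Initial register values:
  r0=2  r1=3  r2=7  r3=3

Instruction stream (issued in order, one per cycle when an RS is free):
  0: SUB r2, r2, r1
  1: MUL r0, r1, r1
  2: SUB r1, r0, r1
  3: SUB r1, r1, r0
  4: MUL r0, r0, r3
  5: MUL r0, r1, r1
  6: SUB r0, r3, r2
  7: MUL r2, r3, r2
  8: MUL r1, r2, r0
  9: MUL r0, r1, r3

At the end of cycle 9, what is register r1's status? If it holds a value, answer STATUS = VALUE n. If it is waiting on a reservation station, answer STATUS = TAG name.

cycle 1: issue SUB r2<-Add1 // r0:2,r1:3,r2:Add1,r3:3
cycle 2: issue MUL r0<-Mul1 // r0:Mul1,r1:3,r2:Add1,r3:3
cycle 3: CDB Add1=4; issue SUB r1<-Add1 // r0:Mul1,r1:Add1,r2:4,r3:3
cycle 4: issue SUB r1<-Add2 // r0:Mul1,r1:Add2,r2:4,r3:3
cycle 5: issue MUL r0<-Mul2 // r0:Mul2,r1:Add2,r2:4,r3:3
cycle 6: CDB Mul1=9; issue MUL r0<-Mul1 // r0:Mul1,r1:Add2,r2:4,r3:3
cycle 7: issue SUB r0<-Add3 // r0:Add3,r1:Add2,r2:4,r3:3
cycle 8: CDB Add1=6; stall // r0:Add3,r1:Add2,r2:4,r3:3
cycle 9: CDB Add3=-1; stall // r0:-1,r1:Add2,r2:4,r3:3

STATUS = TAG Add2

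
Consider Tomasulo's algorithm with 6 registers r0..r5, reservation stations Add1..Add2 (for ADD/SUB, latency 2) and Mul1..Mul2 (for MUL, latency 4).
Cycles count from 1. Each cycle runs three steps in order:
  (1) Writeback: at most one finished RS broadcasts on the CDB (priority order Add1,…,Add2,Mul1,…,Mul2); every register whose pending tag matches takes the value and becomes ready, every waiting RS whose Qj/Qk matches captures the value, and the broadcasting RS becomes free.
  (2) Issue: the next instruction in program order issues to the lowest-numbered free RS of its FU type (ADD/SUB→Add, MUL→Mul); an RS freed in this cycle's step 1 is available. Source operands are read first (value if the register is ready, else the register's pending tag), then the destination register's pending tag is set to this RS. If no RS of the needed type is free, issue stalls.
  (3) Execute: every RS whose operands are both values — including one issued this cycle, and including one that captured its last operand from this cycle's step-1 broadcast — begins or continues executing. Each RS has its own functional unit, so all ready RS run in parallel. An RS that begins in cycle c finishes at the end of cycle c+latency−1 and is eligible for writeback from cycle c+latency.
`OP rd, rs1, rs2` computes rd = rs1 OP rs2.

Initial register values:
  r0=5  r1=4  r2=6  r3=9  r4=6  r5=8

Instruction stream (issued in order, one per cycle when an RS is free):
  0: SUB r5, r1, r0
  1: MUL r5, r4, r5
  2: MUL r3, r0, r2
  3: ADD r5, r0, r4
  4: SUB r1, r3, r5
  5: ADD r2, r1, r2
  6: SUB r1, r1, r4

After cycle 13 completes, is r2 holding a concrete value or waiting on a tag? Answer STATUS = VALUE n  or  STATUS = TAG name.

cycle 1: issue SUB r5<-Add1 // r0:5,r1:4,r2:6,r3:9,r4:6,r5:Add1
cycle 2: issue MUL r5<-Mul1 // r0:5,r1:4,r2:6,r3:9,r4:6,r5:Mul1
cycle 3: CDB Add1=-1; issue MUL r3<-Mul2 // r0:5,r1:4,r2:6,r3:Mul2,r4:6,r5:Mul1
cycle 4: issue ADD r5<-Add1 // r0:5,r1:4,r2:6,r3:Mul2,r4:6,r5:Add1
cycle 5: issue SUB r1<-Add2 // r0:5,r1:Add2,r2:6,r3:Mul2,r4:6,r5:Add1
cycle 6: CDB Add1=11; issue ADD r2<-Add1 // r0:5,r1:Add2,r2:Add1,r3:Mul2,r4:6,r5:11
cycle 7: CDB Mul1=-6; stall // r0:5,r1:Add2,r2:Add1,r3:Mul2,r4:6,r5:11
cycle 8: CDB Mul2=30; stall // r0:5,r1:Add2,r2:Add1,r3:30,r4:6,r5:11
cycle 9: stall // r0:5,r1:Add2,r2:Add1,r3:30,r4:6,r5:11
cycle 10: CDB Add2=19; issue SUB r1<-Add2 // r0:5,r1:Add2,r2:Add1,r3:30,r4:6,r5:11
cycle 11: - // r0:5,r1:Add2,r2:Add1,r3:30,r4:6,r5:11
cycle 12: CDB Add1=25 // r0:5,r1:Add2,r2:25,r3:30,r4:6,r5:11
cycle 13: CDB Add2=13 // r0:5,r1:13,r2:25,r3:30,r4:6,r5:11

STATUS = VALUE 25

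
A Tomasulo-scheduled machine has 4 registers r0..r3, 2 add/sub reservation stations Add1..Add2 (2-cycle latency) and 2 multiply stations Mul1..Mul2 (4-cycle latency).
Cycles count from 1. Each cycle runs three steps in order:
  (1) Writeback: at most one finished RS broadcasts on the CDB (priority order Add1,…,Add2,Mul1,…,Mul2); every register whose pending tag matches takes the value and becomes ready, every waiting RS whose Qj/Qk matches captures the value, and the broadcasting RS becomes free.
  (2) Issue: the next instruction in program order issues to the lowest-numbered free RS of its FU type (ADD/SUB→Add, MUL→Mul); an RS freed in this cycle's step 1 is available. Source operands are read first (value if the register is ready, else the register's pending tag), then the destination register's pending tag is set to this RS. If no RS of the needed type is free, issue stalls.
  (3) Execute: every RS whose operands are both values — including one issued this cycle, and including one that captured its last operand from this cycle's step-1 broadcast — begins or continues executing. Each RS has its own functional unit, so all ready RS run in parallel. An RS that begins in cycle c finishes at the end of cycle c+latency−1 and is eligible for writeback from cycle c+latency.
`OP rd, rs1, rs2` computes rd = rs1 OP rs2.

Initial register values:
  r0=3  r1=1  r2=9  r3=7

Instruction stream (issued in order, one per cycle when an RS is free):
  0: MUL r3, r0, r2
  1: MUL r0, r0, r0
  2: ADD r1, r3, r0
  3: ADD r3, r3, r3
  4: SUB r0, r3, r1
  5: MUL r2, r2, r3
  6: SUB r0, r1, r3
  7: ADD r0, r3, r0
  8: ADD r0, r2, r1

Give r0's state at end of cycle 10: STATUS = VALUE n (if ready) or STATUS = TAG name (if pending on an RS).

STATUS = TAG Add2

cycle 1: issue MUL r3<-Mul1 // r0:3,r1:1,r2:9,r3:Mul1
cycle 2: issue MUL r0<-Mul2 // r0:Mul2,r1:1,r2:9,r3:Mul1
cycle 3: issue ADD r1<-Add1 // r0:Mul2,r1:Add1,r2:9,r3:Mul1
cycle 4: issue ADD r3<-Add2 // r0:Mul2,r1:Add1,r2:9,r3:Add2
cycle 5: CDB Mul1=27; stall // r0:Mul2,r1:Add1,r2:9,r3:Add2
cycle 6: CDB Mul2=9; stall // r0:9,r1:Add1,r2:9,r3:Add2
cycle 7: CDB Add2=54; issue SUB r0<-Add2 // r0:Add2,r1:Add1,r2:9,r3:54
cycle 8: CDB Add1=36; issue MUL r2<-Mul1 // r0:Add2,r1:36,r2:Mul1,r3:54
cycle 9: issue SUB r0<-Add1 // r0:Add1,r1:36,r2:Mul1,r3:54
cycle 10: CDB Add2=18; issue ADD r0<-Add2 // r0:Add2,r1:36,r2:Mul1,r3:54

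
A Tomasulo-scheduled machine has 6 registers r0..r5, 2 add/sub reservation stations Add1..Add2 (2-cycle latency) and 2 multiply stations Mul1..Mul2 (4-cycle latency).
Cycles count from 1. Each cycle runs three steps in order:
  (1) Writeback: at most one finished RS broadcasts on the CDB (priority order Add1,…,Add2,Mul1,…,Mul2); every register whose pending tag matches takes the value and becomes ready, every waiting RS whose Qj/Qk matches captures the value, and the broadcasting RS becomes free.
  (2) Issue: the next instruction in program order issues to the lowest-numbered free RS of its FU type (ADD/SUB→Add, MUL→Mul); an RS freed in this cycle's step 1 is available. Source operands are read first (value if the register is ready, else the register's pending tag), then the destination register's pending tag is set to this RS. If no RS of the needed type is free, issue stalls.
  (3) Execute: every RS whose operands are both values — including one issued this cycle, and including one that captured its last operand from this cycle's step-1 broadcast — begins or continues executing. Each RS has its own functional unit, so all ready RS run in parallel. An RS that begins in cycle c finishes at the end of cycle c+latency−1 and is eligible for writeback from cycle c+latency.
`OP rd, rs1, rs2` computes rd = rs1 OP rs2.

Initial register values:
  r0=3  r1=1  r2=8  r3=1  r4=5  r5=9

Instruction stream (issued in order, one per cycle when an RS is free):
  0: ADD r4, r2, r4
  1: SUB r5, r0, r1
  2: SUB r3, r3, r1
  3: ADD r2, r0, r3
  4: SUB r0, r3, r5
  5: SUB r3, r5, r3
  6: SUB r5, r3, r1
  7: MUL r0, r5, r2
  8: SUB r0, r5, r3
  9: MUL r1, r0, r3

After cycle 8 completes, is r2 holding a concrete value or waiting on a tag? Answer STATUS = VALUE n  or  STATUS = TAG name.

cycle 1: issue ADD r4<-Add1 // r0:3,r1:1,r2:8,r3:1,r4:Add1,r5:9
cycle 2: issue SUB r5<-Add2 // r0:3,r1:1,r2:8,r3:1,r4:Add1,r5:Add2
cycle 3: CDB Add1=13; issue SUB r3<-Add1 // r0:3,r1:1,r2:8,r3:Add1,r4:13,r5:Add2
cycle 4: CDB Add2=2; issue ADD r2<-Add2 // r0:3,r1:1,r2:Add2,r3:Add1,r4:13,r5:2
cycle 5: CDB Add1=0; issue SUB r0<-Add1 // r0:Add1,r1:1,r2:Add2,r3:0,r4:13,r5:2
cycle 6: stall // r0:Add1,r1:1,r2:Add2,r3:0,r4:13,r5:2
cycle 7: CDB Add1=-2; issue SUB r3<-Add1 // r0:-2,r1:1,r2:Add2,r3:Add1,r4:13,r5:2
cycle 8: CDB Add2=3; issue SUB r5<-Add2 // r0:-2,r1:1,r2:3,r3:Add1,r4:13,r5:Add2

STATUS = VALUE 3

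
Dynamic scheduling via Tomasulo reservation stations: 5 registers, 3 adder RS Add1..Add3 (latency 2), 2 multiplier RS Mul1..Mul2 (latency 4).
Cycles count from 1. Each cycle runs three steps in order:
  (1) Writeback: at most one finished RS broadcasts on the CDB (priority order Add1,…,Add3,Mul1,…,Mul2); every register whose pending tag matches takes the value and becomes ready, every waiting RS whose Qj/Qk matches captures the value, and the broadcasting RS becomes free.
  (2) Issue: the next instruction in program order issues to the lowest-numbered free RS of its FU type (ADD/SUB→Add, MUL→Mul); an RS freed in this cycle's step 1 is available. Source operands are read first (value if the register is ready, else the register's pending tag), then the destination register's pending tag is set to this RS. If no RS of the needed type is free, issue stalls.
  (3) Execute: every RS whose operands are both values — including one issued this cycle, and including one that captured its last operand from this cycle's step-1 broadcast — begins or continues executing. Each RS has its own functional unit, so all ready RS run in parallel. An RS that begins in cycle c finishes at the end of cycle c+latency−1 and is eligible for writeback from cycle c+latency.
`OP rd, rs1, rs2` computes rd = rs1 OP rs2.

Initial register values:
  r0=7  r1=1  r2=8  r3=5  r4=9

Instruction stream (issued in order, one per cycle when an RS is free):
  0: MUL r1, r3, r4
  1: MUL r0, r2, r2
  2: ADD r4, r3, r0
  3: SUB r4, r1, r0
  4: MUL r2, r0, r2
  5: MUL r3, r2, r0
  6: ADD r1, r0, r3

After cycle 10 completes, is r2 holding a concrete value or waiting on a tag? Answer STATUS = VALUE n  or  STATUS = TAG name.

  c1: issue MUL r1<-Mul1  regs: r0:7,r1:Mul1,r2:8,r3:5,r4:9
  c2: issue MUL r0<-Mul2  regs: r0:Mul2,r1:Mul1,r2:8,r3:5,r4:9
  c3: issue ADD r4<-Add1  regs: r0:Mul2,r1:Mul1,r2:8,r3:5,r4:Add1
  c4: issue SUB r4<-Add2  regs: r0:Mul2,r1:Mul1,r2:8,r3:5,r4:Add2
  c5: CDB Mul1=45; issue MUL r2<-Mul1  regs: r0:Mul2,r1:45,r2:Mul1,r3:5,r4:Add2
  c6: CDB Mul2=64; issue MUL r3<-Mul2  regs: r0:64,r1:45,r2:Mul1,r3:Mul2,r4:Add2
  c7: issue ADD r1<-Add3  regs: r0:64,r1:Add3,r2:Mul1,r3:Mul2,r4:Add2
  c8: CDB Add1=69  regs: r0:64,r1:Add3,r2:Mul1,r3:Mul2,r4:Add2
  c9: CDB Add2=-19  regs: r0:64,r1:Add3,r2:Mul1,r3:Mul2,r4:-19
  c10: CDB Mul1=512  regs: r0:64,r1:Add3,r2:512,r3:Mul2,r4:-19

STATUS = VALUE 512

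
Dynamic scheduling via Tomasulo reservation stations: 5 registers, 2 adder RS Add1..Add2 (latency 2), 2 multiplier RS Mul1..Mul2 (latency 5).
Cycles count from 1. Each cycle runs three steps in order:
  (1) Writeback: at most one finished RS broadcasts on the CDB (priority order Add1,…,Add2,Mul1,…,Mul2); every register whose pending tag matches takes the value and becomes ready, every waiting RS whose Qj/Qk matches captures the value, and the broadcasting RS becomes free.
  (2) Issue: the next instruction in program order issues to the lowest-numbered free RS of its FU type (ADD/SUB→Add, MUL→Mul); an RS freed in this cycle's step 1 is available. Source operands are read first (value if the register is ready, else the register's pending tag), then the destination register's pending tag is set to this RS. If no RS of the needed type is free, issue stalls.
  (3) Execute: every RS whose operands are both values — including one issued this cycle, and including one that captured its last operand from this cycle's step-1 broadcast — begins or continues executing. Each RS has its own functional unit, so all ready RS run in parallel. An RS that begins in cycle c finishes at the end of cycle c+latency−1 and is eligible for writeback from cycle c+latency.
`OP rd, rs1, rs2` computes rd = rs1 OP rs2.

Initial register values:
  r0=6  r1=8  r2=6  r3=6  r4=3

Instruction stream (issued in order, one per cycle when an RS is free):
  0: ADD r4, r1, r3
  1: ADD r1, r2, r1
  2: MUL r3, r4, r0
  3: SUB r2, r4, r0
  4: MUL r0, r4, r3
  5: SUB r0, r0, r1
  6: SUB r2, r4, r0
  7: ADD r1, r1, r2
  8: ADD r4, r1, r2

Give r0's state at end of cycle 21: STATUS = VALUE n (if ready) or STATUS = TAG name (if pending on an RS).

c1: issue ADD r4<-Add1 | r0:6,r1:8,r2:6,r3:6,r4:Add1
c2: issue ADD r1<-Add2 | r0:6,r1:Add2,r2:6,r3:6,r4:Add1
c3: CDB Add1=14; issue MUL r3<-Mul1 | r0:6,r1:Add2,r2:6,r3:Mul1,r4:14
c4: CDB Add2=14; issue SUB r2<-Add1 | r0:6,r1:14,r2:Add1,r3:Mul1,r4:14
c5: issue MUL r0<-Mul2 | r0:Mul2,r1:14,r2:Add1,r3:Mul1,r4:14
c6: CDB Add1=8; issue SUB r0<-Add1 | r0:Add1,r1:14,r2:8,r3:Mul1,r4:14
c7: issue SUB r2<-Add2 | r0:Add1,r1:14,r2:Add2,r3:Mul1,r4:14
c8: CDB Mul1=84; stall | r0:Add1,r1:14,r2:Add2,r3:84,r4:14
c9: stall | r0:Add1,r1:14,r2:Add2,r3:84,r4:14
c10: stall | r0:Add1,r1:14,r2:Add2,r3:84,r4:14
c11: stall | r0:Add1,r1:14,r2:Add2,r3:84,r4:14
c12: stall | r0:Add1,r1:14,r2:Add2,r3:84,r4:14
c13: CDB Mul2=1176; stall | r0:Add1,r1:14,r2:Add2,r3:84,r4:14
c14: stall | r0:Add1,r1:14,r2:Add2,r3:84,r4:14
c15: CDB Add1=1162; issue ADD r1<-Add1 | r0:1162,r1:Add1,r2:Add2,r3:84,r4:14
c16: stall | r0:1162,r1:Add1,r2:Add2,r3:84,r4:14
c17: CDB Add2=-1148; issue ADD r4<-Add2 | r0:1162,r1:Add1,r2:-1148,r3:84,r4:Add2
c18: - | r0:1162,r1:Add1,r2:-1148,r3:84,r4:Add2
c19: CDB Add1=-1134 | r0:1162,r1:-1134,r2:-1148,r3:84,r4:Add2
c20: - | r0:1162,r1:-1134,r2:-1148,r3:84,r4:Add2
c21: CDB Add2=-2282 | r0:1162,r1:-1134,r2:-1148,r3:84,r4:-2282

STATUS = VALUE 1162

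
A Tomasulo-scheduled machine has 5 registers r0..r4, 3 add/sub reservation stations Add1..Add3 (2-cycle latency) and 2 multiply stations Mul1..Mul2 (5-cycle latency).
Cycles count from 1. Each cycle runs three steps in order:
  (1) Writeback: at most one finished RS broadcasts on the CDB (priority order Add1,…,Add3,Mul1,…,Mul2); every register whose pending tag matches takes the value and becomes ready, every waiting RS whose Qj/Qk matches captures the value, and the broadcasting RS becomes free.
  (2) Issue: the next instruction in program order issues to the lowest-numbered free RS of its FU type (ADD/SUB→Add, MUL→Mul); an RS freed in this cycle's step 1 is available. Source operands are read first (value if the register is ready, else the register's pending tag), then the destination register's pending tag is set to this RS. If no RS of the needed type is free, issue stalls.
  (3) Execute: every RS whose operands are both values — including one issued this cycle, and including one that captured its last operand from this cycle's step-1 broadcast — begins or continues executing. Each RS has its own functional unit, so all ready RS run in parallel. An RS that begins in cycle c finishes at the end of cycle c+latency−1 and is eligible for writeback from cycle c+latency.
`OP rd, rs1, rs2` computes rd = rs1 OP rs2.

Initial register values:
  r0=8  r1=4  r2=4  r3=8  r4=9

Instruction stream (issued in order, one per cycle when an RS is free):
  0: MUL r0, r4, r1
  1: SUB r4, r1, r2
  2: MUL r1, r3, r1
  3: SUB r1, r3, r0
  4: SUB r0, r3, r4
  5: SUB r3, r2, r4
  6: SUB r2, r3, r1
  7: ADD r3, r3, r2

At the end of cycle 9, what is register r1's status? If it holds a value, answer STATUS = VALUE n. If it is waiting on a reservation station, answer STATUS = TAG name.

c1: issue MUL r0<-Mul1 | r0:Mul1,r1:4,r2:4,r3:8,r4:9
c2: issue SUB r4<-Add1 | r0:Mul1,r1:4,r2:4,r3:8,r4:Add1
c3: issue MUL r1<-Mul2 | r0:Mul1,r1:Mul2,r2:4,r3:8,r4:Add1
c4: CDB Add1=0; issue SUB r1<-Add1 | r0:Mul1,r1:Add1,r2:4,r3:8,r4:0
c5: issue SUB r0<-Add2 | r0:Add2,r1:Add1,r2:4,r3:8,r4:0
c6: CDB Mul1=36; issue SUB r3<-Add3 | r0:Add2,r1:Add1,r2:4,r3:Add3,r4:0
c7: CDB Add2=8; issue SUB r2<-Add2 | r0:8,r1:Add1,r2:Add2,r3:Add3,r4:0
c8: CDB Add1=-28; issue ADD r3<-Add1 | r0:8,r1:-28,r2:Add2,r3:Add1,r4:0
c9: CDB Add3=4 | r0:8,r1:-28,r2:Add2,r3:Add1,r4:0

STATUS = VALUE -28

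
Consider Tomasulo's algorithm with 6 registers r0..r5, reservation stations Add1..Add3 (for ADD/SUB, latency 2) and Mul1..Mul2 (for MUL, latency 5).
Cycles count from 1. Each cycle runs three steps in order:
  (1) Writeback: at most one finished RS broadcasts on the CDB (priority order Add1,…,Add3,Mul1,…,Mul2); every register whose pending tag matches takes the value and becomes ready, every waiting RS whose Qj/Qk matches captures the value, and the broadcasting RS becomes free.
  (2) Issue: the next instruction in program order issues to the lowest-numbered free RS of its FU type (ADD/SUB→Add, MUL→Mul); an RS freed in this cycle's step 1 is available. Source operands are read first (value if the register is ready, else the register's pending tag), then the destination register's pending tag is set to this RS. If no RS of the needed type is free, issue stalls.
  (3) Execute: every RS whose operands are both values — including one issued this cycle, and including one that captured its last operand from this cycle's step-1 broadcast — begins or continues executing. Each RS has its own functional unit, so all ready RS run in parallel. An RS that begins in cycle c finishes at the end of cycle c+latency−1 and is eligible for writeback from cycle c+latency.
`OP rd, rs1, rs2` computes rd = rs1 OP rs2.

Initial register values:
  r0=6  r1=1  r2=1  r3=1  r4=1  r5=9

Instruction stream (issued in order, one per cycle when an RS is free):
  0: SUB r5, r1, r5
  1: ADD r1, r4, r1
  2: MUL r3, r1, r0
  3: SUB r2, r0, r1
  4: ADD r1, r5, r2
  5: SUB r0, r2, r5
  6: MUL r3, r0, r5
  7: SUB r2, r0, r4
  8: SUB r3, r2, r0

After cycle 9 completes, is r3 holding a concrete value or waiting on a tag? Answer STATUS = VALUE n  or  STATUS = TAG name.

  c1: issue SUB r5<-Add1  regs: r0:6,r1:1,r2:1,r3:1,r4:1,r5:Add1
  c2: issue ADD r1<-Add2  regs: r0:6,r1:Add2,r2:1,r3:1,r4:1,r5:Add1
  c3: CDB Add1=-8; issue MUL r3<-Mul1  regs: r0:6,r1:Add2,r2:1,r3:Mul1,r4:1,r5:-8
  c4: CDB Add2=2; issue SUB r2<-Add1  regs: r0:6,r1:2,r2:Add1,r3:Mul1,r4:1,r5:-8
  c5: issue ADD r1<-Add2  regs: r0:6,r1:Add2,r2:Add1,r3:Mul1,r4:1,r5:-8
  c6: CDB Add1=4; issue SUB r0<-Add1  regs: r0:Add1,r1:Add2,r2:4,r3:Mul1,r4:1,r5:-8
  c7: issue MUL r3<-Mul2  regs: r0:Add1,r1:Add2,r2:4,r3:Mul2,r4:1,r5:-8
  c8: CDB Add1=12; issue SUB r2<-Add1  regs: r0:12,r1:Add2,r2:Add1,r3:Mul2,r4:1,r5:-8
  c9: CDB Add2=-4; issue SUB r3<-Add2  regs: r0:12,r1:-4,r2:Add1,r3:Add2,r4:1,r5:-8

STATUS = TAG Add2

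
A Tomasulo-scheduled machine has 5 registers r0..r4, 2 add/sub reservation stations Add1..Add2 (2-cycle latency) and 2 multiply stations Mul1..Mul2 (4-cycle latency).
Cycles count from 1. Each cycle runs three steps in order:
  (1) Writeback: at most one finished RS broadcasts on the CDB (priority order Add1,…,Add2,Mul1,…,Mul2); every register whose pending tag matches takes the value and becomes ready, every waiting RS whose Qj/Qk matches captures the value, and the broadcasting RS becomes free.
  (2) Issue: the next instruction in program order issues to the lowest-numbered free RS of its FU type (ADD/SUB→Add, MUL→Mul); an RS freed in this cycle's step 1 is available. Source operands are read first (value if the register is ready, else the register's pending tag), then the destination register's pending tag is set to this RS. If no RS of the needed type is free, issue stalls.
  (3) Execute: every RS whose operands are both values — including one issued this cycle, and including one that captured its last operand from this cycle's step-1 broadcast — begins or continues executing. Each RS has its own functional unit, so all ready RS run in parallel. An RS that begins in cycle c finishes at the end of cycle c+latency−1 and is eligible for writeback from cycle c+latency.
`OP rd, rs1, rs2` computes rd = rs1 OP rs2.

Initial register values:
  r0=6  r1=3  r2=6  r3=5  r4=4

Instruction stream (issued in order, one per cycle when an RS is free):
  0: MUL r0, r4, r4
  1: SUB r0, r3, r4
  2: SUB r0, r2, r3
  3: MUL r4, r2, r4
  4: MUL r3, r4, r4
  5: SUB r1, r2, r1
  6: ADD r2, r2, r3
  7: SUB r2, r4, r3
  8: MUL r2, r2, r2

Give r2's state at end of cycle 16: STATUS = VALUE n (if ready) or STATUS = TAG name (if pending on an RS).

STATUS = TAG Mul2

c1: issue MUL r0<-Mul1 | r0:Mul1,r1:3,r2:6,r3:5,r4:4
c2: issue SUB r0<-Add1 | r0:Add1,r1:3,r2:6,r3:5,r4:4
c3: issue SUB r0<-Add2 | r0:Add2,r1:3,r2:6,r3:5,r4:4
c4: CDB Add1=1; issue MUL r4<-Mul2 | r0:Add2,r1:3,r2:6,r3:5,r4:Mul2
c5: CDB Add2=1; stall | r0:1,r1:3,r2:6,r3:5,r4:Mul2
c6: CDB Mul1=16; issue MUL r3<-Mul1 | r0:1,r1:3,r2:6,r3:Mul1,r4:Mul2
c7: issue SUB r1<-Add1 | r0:1,r1:Add1,r2:6,r3:Mul1,r4:Mul2
c8: CDB Mul2=24; issue ADD r2<-Add2 | r0:1,r1:Add1,r2:Add2,r3:Mul1,r4:24
c9: CDB Add1=3; issue SUB r2<-Add1 | r0:1,r1:3,r2:Add1,r3:Mul1,r4:24
c10: issue MUL r2<-Mul2 | r0:1,r1:3,r2:Mul2,r3:Mul1,r4:24
c11: - | r0:1,r1:3,r2:Mul2,r3:Mul1,r4:24
c12: CDB Mul1=576 | r0:1,r1:3,r2:Mul2,r3:576,r4:24
c13: - | r0:1,r1:3,r2:Mul2,r3:576,r4:24
c14: CDB Add1=-552 | r0:1,r1:3,r2:Mul2,r3:576,r4:24
c15: CDB Add2=582 | r0:1,r1:3,r2:Mul2,r3:576,r4:24
c16: - | r0:1,r1:3,r2:Mul2,r3:576,r4:24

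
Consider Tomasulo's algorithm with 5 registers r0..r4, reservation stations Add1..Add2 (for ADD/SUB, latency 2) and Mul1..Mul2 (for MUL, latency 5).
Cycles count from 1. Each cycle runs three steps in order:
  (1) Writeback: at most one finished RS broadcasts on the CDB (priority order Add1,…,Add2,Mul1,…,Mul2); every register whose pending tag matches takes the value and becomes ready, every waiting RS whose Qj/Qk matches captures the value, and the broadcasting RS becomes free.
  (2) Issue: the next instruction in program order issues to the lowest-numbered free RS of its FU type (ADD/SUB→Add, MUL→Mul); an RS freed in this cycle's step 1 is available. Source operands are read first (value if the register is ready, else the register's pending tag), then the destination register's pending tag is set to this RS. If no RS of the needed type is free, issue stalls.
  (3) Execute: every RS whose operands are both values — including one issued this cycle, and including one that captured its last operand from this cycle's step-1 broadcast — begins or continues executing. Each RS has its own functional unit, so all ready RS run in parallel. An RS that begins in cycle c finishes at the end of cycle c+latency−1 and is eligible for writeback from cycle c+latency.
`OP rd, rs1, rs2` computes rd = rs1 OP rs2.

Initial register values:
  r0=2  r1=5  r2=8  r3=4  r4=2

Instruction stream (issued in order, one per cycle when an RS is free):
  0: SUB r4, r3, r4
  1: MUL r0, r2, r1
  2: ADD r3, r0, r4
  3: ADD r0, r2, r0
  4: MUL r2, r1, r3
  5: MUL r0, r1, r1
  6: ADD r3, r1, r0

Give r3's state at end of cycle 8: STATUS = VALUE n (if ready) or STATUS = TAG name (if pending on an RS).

STATUS = TAG Add1

  c1: issue SUB r4<-Add1  regs: r0:2,r1:5,r2:8,r3:4,r4:Add1
  c2: issue MUL r0<-Mul1  regs: r0:Mul1,r1:5,r2:8,r3:4,r4:Add1
  c3: CDB Add1=2; issue ADD r3<-Add1  regs: r0:Mul1,r1:5,r2:8,r3:Add1,r4:2
  c4: issue ADD r0<-Add2  regs: r0:Add2,r1:5,r2:8,r3:Add1,r4:2
  c5: issue MUL r2<-Mul2  regs: r0:Add2,r1:5,r2:Mul2,r3:Add1,r4:2
  c6: stall  regs: r0:Add2,r1:5,r2:Mul2,r3:Add1,r4:2
  c7: CDB Mul1=40; issue MUL r0<-Mul1  regs: r0:Mul1,r1:5,r2:Mul2,r3:Add1,r4:2
  c8: stall  regs: r0:Mul1,r1:5,r2:Mul2,r3:Add1,r4:2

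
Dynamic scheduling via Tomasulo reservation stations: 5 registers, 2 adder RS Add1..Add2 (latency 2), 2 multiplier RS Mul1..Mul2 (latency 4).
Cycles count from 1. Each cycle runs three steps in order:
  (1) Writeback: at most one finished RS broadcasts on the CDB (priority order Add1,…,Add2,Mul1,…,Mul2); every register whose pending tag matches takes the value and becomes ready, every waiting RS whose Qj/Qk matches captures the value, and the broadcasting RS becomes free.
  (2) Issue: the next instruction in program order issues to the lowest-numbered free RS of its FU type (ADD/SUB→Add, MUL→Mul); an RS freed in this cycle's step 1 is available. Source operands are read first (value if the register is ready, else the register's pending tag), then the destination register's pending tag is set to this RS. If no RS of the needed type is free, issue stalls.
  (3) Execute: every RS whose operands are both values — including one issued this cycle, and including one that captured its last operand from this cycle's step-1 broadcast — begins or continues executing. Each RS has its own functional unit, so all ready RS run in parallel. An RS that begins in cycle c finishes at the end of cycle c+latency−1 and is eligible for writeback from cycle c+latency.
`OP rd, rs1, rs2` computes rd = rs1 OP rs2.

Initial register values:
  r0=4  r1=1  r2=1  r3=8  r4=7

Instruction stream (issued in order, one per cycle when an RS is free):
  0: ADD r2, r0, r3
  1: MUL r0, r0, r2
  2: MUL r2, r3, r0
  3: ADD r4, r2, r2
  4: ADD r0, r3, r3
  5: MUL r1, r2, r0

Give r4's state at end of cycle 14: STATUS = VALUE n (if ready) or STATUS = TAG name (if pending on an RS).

cycle 1: issue ADD r2<-Add1 // r0:4,r1:1,r2:Add1,r3:8,r4:7
cycle 2: issue MUL r0<-Mul1 // r0:Mul1,r1:1,r2:Add1,r3:8,r4:7
cycle 3: CDB Add1=12; issue MUL r2<-Mul2 // r0:Mul1,r1:1,r2:Mul2,r3:8,r4:7
cycle 4: issue ADD r4<-Add1 // r0:Mul1,r1:1,r2:Mul2,r3:8,r4:Add1
cycle 5: issue ADD r0<-Add2 // r0:Add2,r1:1,r2:Mul2,r3:8,r4:Add1
cycle 6: stall // r0:Add2,r1:1,r2:Mul2,r3:8,r4:Add1
cycle 7: CDB Add2=16; stall // r0:16,r1:1,r2:Mul2,r3:8,r4:Add1
cycle 8: CDB Mul1=48; issue MUL r1<-Mul1 // r0:16,r1:Mul1,r2:Mul2,r3:8,r4:Add1
cycle 9: - // r0:16,r1:Mul1,r2:Mul2,r3:8,r4:Add1
cycle 10: - // r0:16,r1:Mul1,r2:Mul2,r3:8,r4:Add1
cycle 11: - // r0:16,r1:Mul1,r2:Mul2,r3:8,r4:Add1
cycle 12: CDB Mul2=384 // r0:16,r1:Mul1,r2:384,r3:8,r4:Add1
cycle 13: - // r0:16,r1:Mul1,r2:384,r3:8,r4:Add1
cycle 14: CDB Add1=768 // r0:16,r1:Mul1,r2:384,r3:8,r4:768

STATUS = VALUE 768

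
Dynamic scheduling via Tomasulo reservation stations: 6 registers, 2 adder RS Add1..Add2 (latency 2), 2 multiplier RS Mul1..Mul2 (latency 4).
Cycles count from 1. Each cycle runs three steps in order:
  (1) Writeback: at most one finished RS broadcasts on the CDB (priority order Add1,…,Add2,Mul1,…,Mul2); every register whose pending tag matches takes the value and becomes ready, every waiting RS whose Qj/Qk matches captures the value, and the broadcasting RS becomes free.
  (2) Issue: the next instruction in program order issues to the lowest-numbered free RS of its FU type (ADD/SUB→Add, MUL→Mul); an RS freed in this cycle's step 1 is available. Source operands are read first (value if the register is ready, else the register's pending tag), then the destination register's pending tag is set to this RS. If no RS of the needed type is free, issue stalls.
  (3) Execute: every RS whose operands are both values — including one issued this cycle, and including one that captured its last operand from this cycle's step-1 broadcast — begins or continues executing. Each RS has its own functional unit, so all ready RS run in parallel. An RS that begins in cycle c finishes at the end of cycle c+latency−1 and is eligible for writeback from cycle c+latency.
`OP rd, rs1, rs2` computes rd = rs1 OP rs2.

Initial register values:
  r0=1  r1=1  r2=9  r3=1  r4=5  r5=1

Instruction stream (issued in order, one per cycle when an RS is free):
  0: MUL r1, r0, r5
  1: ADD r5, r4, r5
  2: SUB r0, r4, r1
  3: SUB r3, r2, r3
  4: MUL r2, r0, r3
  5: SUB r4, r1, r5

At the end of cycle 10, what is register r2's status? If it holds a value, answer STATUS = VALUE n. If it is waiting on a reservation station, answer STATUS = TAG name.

c1: issue MUL r1<-Mul1 | r0:1,r1:Mul1,r2:9,r3:1,r4:5,r5:1
c2: issue ADD r5<-Add1 | r0:1,r1:Mul1,r2:9,r3:1,r4:5,r5:Add1
c3: issue SUB r0<-Add2 | r0:Add2,r1:Mul1,r2:9,r3:1,r4:5,r5:Add1
c4: CDB Add1=6; issue SUB r3<-Add1 | r0:Add2,r1:Mul1,r2:9,r3:Add1,r4:5,r5:6
c5: CDB Mul1=1; issue MUL r2<-Mul1 | r0:Add2,r1:1,r2:Mul1,r3:Add1,r4:5,r5:6
c6: CDB Add1=8; issue SUB r4<-Add1 | r0:Add2,r1:1,r2:Mul1,r3:8,r4:Add1,r5:6
c7: CDB Add2=4 | r0:4,r1:1,r2:Mul1,r3:8,r4:Add1,r5:6
c8: CDB Add1=-5 | r0:4,r1:1,r2:Mul1,r3:8,r4:-5,r5:6
c9: - | r0:4,r1:1,r2:Mul1,r3:8,r4:-5,r5:6
c10: - | r0:4,r1:1,r2:Mul1,r3:8,r4:-5,r5:6

STATUS = TAG Mul1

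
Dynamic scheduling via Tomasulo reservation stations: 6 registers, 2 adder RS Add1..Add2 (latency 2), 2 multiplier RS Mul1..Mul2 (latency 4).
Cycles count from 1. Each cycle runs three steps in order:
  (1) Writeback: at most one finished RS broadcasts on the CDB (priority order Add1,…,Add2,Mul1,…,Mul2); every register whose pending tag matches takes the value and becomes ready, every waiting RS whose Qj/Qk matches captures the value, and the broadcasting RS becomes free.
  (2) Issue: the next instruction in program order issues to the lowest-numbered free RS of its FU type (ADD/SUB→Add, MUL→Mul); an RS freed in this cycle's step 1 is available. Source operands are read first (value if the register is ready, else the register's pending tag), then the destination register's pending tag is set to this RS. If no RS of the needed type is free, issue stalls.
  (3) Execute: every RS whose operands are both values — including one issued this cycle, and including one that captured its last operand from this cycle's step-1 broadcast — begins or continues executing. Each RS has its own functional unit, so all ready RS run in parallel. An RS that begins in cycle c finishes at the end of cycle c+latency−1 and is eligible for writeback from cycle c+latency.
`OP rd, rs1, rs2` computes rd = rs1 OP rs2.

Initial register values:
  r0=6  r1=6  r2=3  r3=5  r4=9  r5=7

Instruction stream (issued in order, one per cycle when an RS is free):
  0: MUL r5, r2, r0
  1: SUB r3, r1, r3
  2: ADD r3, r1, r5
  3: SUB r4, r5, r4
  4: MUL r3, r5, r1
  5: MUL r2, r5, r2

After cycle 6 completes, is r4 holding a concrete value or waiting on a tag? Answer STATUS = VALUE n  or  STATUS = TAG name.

STATUS = TAG Add1

cycle 1: issue MUL r5<-Mul1 // r0:6,r1:6,r2:3,r3:5,r4:9,r5:Mul1
cycle 2: issue SUB r3<-Add1 // r0:6,r1:6,r2:3,r3:Add1,r4:9,r5:Mul1
cycle 3: issue ADD r3<-Add2 // r0:6,r1:6,r2:3,r3:Add2,r4:9,r5:Mul1
cycle 4: CDB Add1=1; issue SUB r4<-Add1 // r0:6,r1:6,r2:3,r3:Add2,r4:Add1,r5:Mul1
cycle 5: CDB Mul1=18; issue MUL r3<-Mul1 // r0:6,r1:6,r2:3,r3:Mul1,r4:Add1,r5:18
cycle 6: issue MUL r2<-Mul2 // r0:6,r1:6,r2:Mul2,r3:Mul1,r4:Add1,r5:18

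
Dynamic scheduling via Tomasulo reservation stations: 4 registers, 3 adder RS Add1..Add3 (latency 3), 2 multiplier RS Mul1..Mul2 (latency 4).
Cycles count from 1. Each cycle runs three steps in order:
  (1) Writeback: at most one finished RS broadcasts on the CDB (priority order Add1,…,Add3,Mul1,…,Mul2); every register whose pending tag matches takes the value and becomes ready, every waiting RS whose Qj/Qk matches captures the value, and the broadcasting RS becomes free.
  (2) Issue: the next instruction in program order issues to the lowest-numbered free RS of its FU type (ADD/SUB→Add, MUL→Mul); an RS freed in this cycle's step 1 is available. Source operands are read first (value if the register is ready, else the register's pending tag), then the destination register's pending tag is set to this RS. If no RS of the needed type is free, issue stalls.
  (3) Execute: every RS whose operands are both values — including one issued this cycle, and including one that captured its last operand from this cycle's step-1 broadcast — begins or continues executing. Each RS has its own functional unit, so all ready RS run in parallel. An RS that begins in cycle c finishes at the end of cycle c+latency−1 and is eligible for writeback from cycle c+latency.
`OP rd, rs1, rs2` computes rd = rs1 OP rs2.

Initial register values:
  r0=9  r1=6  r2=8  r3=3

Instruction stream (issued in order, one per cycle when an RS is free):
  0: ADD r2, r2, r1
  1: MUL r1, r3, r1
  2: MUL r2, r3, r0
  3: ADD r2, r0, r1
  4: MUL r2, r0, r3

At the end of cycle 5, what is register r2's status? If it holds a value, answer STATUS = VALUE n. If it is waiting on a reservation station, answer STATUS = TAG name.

STATUS = TAG Add1

c1: issue ADD r2<-Add1 | r0:9,r1:6,r2:Add1,r3:3
c2: issue MUL r1<-Mul1 | r0:9,r1:Mul1,r2:Add1,r3:3
c3: issue MUL r2<-Mul2 | r0:9,r1:Mul1,r2:Mul2,r3:3
c4: CDB Add1=14; issue ADD r2<-Add1 | r0:9,r1:Mul1,r2:Add1,r3:3
c5: stall | r0:9,r1:Mul1,r2:Add1,r3:3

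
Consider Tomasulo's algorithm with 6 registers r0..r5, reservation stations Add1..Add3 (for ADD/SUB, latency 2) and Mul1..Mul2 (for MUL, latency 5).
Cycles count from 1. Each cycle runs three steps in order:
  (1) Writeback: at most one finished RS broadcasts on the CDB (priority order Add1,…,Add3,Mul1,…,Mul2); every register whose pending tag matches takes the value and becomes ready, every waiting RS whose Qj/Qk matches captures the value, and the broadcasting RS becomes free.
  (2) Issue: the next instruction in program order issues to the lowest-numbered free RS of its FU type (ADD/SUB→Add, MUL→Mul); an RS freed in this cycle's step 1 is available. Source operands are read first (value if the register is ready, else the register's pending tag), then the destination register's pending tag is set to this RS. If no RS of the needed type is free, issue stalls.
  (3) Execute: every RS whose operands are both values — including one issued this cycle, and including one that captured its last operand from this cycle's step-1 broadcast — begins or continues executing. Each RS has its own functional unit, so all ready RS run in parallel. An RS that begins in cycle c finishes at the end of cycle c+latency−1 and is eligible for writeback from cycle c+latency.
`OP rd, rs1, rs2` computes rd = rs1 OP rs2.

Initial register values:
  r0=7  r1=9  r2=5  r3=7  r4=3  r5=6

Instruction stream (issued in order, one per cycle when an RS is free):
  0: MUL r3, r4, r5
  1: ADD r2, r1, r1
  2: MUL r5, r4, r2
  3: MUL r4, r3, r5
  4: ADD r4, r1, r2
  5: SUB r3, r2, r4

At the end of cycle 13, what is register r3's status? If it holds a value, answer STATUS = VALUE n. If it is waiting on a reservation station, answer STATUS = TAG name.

STATUS = VALUE -9

cycle 1: issue MUL r3<-Mul1 // r0:7,r1:9,r2:5,r3:Mul1,r4:3,r5:6
cycle 2: issue ADD r2<-Add1 // r0:7,r1:9,r2:Add1,r3:Mul1,r4:3,r5:6
cycle 3: issue MUL r5<-Mul2 // r0:7,r1:9,r2:Add1,r3:Mul1,r4:3,r5:Mul2
cycle 4: CDB Add1=18; stall // r0:7,r1:9,r2:18,r3:Mul1,r4:3,r5:Mul2
cycle 5: stall // r0:7,r1:9,r2:18,r3:Mul1,r4:3,r5:Mul2
cycle 6: CDB Mul1=18; issue MUL r4<-Mul1 // r0:7,r1:9,r2:18,r3:18,r4:Mul1,r5:Mul2
cycle 7: issue ADD r4<-Add1 // r0:7,r1:9,r2:18,r3:18,r4:Add1,r5:Mul2
cycle 8: issue SUB r3<-Add2 // r0:7,r1:9,r2:18,r3:Add2,r4:Add1,r5:Mul2
cycle 9: CDB Add1=27 // r0:7,r1:9,r2:18,r3:Add2,r4:27,r5:Mul2
cycle 10: CDB Mul2=54 // r0:7,r1:9,r2:18,r3:Add2,r4:27,r5:54
cycle 11: CDB Add2=-9 // r0:7,r1:9,r2:18,r3:-9,r4:27,r5:54
cycle 12: - // r0:7,r1:9,r2:18,r3:-9,r4:27,r5:54
cycle 13: - // r0:7,r1:9,r2:18,r3:-9,r4:27,r5:54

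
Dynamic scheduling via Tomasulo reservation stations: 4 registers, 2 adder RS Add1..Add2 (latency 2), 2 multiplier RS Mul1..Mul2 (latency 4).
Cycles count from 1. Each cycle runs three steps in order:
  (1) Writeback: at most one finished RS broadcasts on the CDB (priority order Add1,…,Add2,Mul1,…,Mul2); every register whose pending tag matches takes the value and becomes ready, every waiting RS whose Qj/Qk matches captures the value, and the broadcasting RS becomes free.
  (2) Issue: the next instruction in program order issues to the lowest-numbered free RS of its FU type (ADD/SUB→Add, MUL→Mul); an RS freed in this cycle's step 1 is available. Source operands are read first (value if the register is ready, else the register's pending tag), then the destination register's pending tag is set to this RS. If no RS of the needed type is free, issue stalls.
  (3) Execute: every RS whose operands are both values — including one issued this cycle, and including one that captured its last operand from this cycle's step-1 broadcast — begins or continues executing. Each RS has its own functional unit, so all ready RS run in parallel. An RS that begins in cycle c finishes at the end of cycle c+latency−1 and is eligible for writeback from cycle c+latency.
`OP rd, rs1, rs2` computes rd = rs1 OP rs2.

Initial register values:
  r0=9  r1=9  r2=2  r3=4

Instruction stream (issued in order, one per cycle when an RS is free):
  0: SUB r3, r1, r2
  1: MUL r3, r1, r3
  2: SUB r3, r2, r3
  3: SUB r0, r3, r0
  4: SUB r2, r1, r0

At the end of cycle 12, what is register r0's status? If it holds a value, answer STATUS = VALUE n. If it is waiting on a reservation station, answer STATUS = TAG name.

c1: issue SUB r3<-Add1 | r0:9,r1:9,r2:2,r3:Add1
c2: issue MUL r3<-Mul1 | r0:9,r1:9,r2:2,r3:Mul1
c3: CDB Add1=7; issue SUB r3<-Add1 | r0:9,r1:9,r2:2,r3:Add1
c4: issue SUB r0<-Add2 | r0:Add2,r1:9,r2:2,r3:Add1
c5: stall | r0:Add2,r1:9,r2:2,r3:Add1
c6: stall | r0:Add2,r1:9,r2:2,r3:Add1
c7: CDB Mul1=63; stall | r0:Add2,r1:9,r2:2,r3:Add1
c8: stall | r0:Add2,r1:9,r2:2,r3:Add1
c9: CDB Add1=-61; issue SUB r2<-Add1 | r0:Add2,r1:9,r2:Add1,r3:-61
c10: - | r0:Add2,r1:9,r2:Add1,r3:-61
c11: CDB Add2=-70 | r0:-70,r1:9,r2:Add1,r3:-61
c12: - | r0:-70,r1:9,r2:Add1,r3:-61

STATUS = VALUE -70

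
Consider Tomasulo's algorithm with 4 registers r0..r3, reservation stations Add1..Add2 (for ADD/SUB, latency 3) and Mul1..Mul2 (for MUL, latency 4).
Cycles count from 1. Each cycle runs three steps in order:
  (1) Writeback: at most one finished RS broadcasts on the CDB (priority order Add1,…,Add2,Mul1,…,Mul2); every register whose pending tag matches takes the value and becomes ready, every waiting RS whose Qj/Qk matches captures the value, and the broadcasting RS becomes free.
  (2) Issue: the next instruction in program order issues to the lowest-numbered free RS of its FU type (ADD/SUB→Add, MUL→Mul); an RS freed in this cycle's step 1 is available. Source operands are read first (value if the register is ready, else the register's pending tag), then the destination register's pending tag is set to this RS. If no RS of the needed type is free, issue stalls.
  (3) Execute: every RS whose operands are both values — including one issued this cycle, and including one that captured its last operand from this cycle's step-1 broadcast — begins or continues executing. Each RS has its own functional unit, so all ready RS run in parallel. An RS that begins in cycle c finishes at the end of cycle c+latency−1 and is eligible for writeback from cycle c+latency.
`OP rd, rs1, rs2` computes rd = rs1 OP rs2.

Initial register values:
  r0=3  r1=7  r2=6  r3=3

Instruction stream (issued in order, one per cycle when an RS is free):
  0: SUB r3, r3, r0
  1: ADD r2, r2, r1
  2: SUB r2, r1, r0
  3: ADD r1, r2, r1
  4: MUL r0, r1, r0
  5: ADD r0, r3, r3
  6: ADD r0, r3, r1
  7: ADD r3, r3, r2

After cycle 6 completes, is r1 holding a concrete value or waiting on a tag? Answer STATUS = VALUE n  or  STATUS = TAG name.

STATUS = TAG Add2

  c1: issue SUB r3<-Add1  regs: r0:3,r1:7,r2:6,r3:Add1
  c2: issue ADD r2<-Add2  regs: r0:3,r1:7,r2:Add2,r3:Add1
  c3: stall  regs: r0:3,r1:7,r2:Add2,r3:Add1
  c4: CDB Add1=0; issue SUB r2<-Add1  regs: r0:3,r1:7,r2:Add1,r3:0
  c5: CDB Add2=13; issue ADD r1<-Add2  regs: r0:3,r1:Add2,r2:Add1,r3:0
  c6: issue MUL r0<-Mul1  regs: r0:Mul1,r1:Add2,r2:Add1,r3:0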